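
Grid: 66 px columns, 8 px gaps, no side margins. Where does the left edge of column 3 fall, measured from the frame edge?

148 px

Before column 3: 2 columns + 2 gaps.
Offset = 2·(66 + 8) = 2·74 = 148 px.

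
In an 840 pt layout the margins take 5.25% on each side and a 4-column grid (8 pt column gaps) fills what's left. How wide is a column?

181.95 pt

Each margin = 5.25% of 840 = 44.1 pt; content = 840 − 2·44.1 = 751.8 pt.
751.8 − 3·8 = 727.8; ÷4 gives c = 181.95 pt.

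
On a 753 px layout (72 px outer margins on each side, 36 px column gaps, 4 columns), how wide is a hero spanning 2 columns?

Content width = 753 − 2·72 = 609 px.
4 columns + 3 column gaps: 4c + 3·36 = 609.
4c = 609 − 108 = 501, so c = 125.25 px.
Span of 2: 2·125.25 + 1·36 = 250.5 + 36 = 286.5 px.

286.5 px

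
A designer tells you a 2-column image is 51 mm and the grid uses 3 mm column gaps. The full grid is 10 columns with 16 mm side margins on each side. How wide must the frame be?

51 − 1·3 = 48; ÷2 gives c = 24 mm.
Total width: 2·16 + 10·24 + 9·3 = 299 mm.

299 mm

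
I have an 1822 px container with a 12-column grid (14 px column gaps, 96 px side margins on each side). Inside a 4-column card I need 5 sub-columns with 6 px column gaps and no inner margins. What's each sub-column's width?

102 px

Inside the margins: 1822 − 192 = 1630 px.
Subtracting 11 column gaps of 14 leaves 1476 for 12 columns, so c = 123 px.
4 columns plus 3 column gaps: 492 + 42 = 534 px.
5 columns + 4 column gaps: 5d + 4·6 = 534.
5d = 534 − 24 = 510, so d = 102 px.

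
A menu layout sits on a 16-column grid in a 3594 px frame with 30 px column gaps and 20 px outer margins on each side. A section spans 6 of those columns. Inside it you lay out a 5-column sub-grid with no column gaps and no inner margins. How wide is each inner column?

Subtract both margins: 3594 − 2·20 = 3554 px.
16c + 15·30 = 3554 → 16c = 3104 → c = 194 px.
Span of 6: 6·194 + 5·30 = 1164 + 150 = 1314 px.
1314 / 5 = 262.8 px per column.

262.8 px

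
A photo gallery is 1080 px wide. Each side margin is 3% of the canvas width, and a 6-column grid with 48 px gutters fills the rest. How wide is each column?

1080 × (1 − 2·3%) = 1080 × 94% = 1015.2 px for the columns.
6 columns + 5 gutters: 6c + 5·48 = 1015.2.
6c = 1015.2 − 240 = 775.2, so c = 129.2 px.

129.2 px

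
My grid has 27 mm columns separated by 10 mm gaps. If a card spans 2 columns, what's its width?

Span of 2: 2·27 + 1·10 = 54 + 10 = 64 mm.

64 mm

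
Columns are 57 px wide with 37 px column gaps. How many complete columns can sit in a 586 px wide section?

Each extra column adds 57 + 37 = 94 px.
(586 + 37) / 94 = 6.63, so 6 columns fit.

6 columns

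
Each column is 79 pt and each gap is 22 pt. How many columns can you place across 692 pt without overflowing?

7 columns

k columns need k·79 + (k−1)·22 = k·101 − 22.
k·101 − 22 ≤ 692 → k ≤ 714 / 101 ≈ 7.07, so k = 7.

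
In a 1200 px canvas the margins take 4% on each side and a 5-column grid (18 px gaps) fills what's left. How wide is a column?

Each margin = 4% of 1200 = 48 px; content = 1200 − 2·48 = 1104 px.
5 columns + 4 gaps: 5c + 4·18 = 1104.
5c = 1104 − 72 = 1032, so c = 206.4 px.

206.4 px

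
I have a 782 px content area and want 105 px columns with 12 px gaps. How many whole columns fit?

Each extra column adds 105 + 12 = 117 px.
(782 + 12) / 117 = 6.79, so 6 columns fit.

6 columns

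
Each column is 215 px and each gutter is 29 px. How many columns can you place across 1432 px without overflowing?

5 columns: 5·215 + 4·29 = 1191 px ≤ 1432.
6 columns: 1435 px > 1432. So 5.

5 columns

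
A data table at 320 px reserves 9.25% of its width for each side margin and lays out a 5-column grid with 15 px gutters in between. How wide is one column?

Margins: 9.25% × 320 = 29.6 px each, so content = 320 − 59.2 = 260.8 px.
260.8 − 4·15 = 200.8; ÷5 gives c = 40.16 px.

40.16 px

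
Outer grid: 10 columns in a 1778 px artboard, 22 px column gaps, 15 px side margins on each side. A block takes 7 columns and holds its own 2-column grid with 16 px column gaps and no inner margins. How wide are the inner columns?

Outer content = 1778 − 2·15 = 1748 px.
Subtracting 9 column gaps of 22 leaves 1550 for 10 columns, so c = 155 px.
Span of 7: 7·155 + 6·22 = 1085 + 132 = 1217 px.
2d + 1·16 = 1217 → 2d = 1201 → d = 600.5 px.

600.5 px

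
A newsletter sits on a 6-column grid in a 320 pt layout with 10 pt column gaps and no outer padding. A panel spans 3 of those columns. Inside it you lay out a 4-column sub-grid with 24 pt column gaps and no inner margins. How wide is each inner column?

20.75 pt

6 columns + 5 column gaps: 6c + 5·10 = 320.
6c = 320 − 50 = 270, so c = 45 pt.
3-column span = 3·45 + 2·10 = 155 pt.
4 columns + 3 column gaps: 4d + 3·24 = 155.
4d = 155 − 72 = 83, so d = 20.75 pt.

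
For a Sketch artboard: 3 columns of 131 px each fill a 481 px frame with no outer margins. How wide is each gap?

Columns use 393 px, leaving 88 px across 2 gaps = 44 px each.

44 px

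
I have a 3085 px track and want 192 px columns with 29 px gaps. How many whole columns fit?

Each extra column adds 192 + 29 = 221 px.
(3085 + 29) / 221 = 14.09, so 14 columns fit.

14 columns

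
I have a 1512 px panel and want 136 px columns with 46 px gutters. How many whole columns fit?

k columns need k·136 + (k−1)·46 = k·182 − 46.
k·182 − 46 ≤ 1512 → k ≤ 1558 / 182 ≈ 8.56, so k = 8.

8 columns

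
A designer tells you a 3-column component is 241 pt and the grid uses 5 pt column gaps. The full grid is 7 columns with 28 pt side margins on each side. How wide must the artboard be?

3 columns + 2 column gaps: 3c + 2·5 = 241.
3c = 241 − 10 = 231, so c = 77 pt.
Total width: 2·28 + 7·77 + 6·5 = 625 pt.

625 pt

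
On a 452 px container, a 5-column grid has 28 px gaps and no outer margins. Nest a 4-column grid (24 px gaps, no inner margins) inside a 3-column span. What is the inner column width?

Subtracting 4 gaps of 28 leaves 340 for 5 columns, so c = 68 px.
3 columns plus 2 gaps: 204 + 56 = 260 px.
Subtracting 3 gaps of 24 leaves 188 for 4 columns, so d = 47 px.

47 px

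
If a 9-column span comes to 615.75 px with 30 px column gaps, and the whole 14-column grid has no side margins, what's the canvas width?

974.5 px

Subtracting 8 column gaps of 30 leaves 375.75 for 9 columns, so c = 41.75 px.
Total width: 14·41.75 + 13·30 = 974.5 px.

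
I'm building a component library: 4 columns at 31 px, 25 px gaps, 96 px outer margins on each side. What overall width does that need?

391 px

Total width: 2·96 + 4·31 + 3·25 = 391 px.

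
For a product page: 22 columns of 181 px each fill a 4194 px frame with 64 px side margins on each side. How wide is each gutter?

4 px

Subtract both margins: 4194 − 2·64 = 4066 px.
22 columns take 22·181 = 3982 px; remaining 84 splits into 21 gutters.
g = 84 / 21 = 4 px.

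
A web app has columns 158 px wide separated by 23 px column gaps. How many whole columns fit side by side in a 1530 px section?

8 columns

Each extra column adds 158 + 23 = 181 px.
(1530 + 23) / 181 = 8.58, so 8 columns fit.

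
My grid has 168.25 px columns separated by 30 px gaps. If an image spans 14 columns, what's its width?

2745.5 px

14-column span = 14·168.25 + 13·30 = 2745.5 px.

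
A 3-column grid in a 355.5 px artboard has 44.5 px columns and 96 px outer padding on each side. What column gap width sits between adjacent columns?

Take off 192 px of margins, leaving 163.5 px.
Columns use 133.5 px, leaving 30 px across 2 column gaps = 15 px each.

15 px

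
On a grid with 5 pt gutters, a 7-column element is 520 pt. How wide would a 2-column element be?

145 pt

Subtracting 6 gutters of 5 leaves 490 for 7 columns, so c = 70 pt.
2-column span = 2·70 + 1·5 = 145 pt.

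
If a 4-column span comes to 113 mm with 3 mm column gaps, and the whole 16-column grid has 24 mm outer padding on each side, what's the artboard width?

Subtracting 3 column gaps of 3 leaves 104 for 4 columns, so c = 26 mm.
Adding margins, columns and gutters: 48 + 416 + 45 = 509 mm.

509 mm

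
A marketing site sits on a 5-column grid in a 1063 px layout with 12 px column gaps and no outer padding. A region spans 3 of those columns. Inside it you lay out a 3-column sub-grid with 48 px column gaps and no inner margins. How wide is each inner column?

5c + 4·12 = 1063 → 5c = 1015 → c = 203 px.
Span of 3: 3·203 + 2·12 = 609 + 24 = 633 px.
633 − 2·48 = 537; ÷3 gives d = 179 px.

179 px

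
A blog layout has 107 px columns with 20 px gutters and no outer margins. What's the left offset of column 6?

635 px

Before column 6: 5 columns + 5 gutters.
Offset = 5·(107 + 20) = 5·127 = 635 px.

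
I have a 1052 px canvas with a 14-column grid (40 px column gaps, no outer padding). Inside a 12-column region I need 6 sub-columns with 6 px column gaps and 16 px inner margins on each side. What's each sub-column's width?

14 columns + 13 column gaps: 14c + 13·40 = 1052.
14c = 1052 − 520 = 532, so c = 38 px.
Span of 12: 12·38 + 11·40 = 456 + 440 = 896 px.
Inner content = 896 − 2·16 = 864 px.
Subtracting 5 column gaps of 6 leaves 834 for 6 columns, so d = 139 px.

139 px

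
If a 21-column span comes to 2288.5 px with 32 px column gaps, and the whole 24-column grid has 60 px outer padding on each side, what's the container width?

2740 px

21 columns + 20 column gaps: 21c + 20·32 = 2288.5.
21c = 2288.5 − 640 = 1648.5, so c = 78.5 px.
Adding margins, columns and gutters: 120 + 1884 + 736 = 2740 px.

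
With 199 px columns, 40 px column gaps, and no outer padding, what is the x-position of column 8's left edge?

Each column+gutter stride is 239 px; with no margin, 7 of them is 1673 px.

1673 px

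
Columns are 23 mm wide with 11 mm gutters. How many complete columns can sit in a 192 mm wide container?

5 columns

5 columns: 5·23 + 4·11 = 159 mm ≤ 192.
6 columns: 193 mm > 192. So 5.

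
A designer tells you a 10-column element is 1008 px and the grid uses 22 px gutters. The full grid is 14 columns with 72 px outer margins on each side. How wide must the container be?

10 columns + 9 gutters: 10c + 9·22 = 1008.
10c = 1008 − 198 = 810, so c = 81 px.
Container = 2·72 + 14·81 + 13·22 = 144 + 1134 + 286 = 1564 px.

1564 px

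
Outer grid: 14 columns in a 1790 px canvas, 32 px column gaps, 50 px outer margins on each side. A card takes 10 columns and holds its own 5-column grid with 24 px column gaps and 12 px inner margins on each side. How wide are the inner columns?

Take off 100 px of margins, leaving 1690 px.
Subtracting 13 column gaps of 32 leaves 1274 for 14 columns, so c = 91 px.
10-column span = 10·91 + 9·32 = 1198 px.
Inner content = 1198 − 2·12 = 1174 px.
1174 − 4·24 = 1078; ÷5 gives d = 215.6 px.

215.6 px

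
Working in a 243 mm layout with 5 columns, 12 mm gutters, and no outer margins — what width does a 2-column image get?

243 − 4·12 = 195; ÷5 gives c = 39 mm.
2 columns plus 1 gutter: 78 + 12 = 90 mm.

90 mm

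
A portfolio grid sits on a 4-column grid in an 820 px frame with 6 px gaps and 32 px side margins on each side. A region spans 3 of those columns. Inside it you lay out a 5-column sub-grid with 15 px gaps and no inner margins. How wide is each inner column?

101.1 px

Subtract both margins: 820 − 2·32 = 756 px.
4 columns + 3 gaps: 4c + 3·6 = 756.
4c = 756 − 18 = 738, so c = 184.5 px.
Span of 3: 3·184.5 + 2·6 = 553.5 + 12 = 565.5 px.
565.5 − 4·15 = 505.5; ÷5 gives d = 101.1 px.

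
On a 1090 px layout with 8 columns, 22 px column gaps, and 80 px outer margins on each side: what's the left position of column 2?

199 px

Subtract both margins: 1090 − 2·80 = 930 px.
8c + 7·22 = 930 → 8c = 776 → c = 97 px.
Each column+gutter stride is 119 px; 1 of them past the 80 px margin is 80 + 119 = 199 px.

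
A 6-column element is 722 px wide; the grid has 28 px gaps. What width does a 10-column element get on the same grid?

1222 px

722 − 5·28 = 582; ÷6 gives c = 97 px.
10 columns plus 9 gaps: 970 + 252 = 1222 px.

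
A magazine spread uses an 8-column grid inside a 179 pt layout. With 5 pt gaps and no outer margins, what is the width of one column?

179 − 7·5 = 144; ÷8 gives c = 18 pt.

18 pt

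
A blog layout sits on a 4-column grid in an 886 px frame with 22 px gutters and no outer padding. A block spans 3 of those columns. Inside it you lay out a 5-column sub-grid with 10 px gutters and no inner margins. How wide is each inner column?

4c + 3·22 = 886 → 4c = 820 → c = 205 px.
Span of 3: 3·205 + 2·22 = 615 + 44 = 659 px.
5 columns + 4 gutters: 5d + 4·10 = 659.
5d = 659 − 40 = 619, so d = 123.8 px.

123.8 px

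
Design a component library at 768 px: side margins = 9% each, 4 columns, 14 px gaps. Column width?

Each margin = 9% of 768 = 69.12 px; content = 768 − 2·69.12 = 629.76 px.
629.76 − 3·14 = 587.76; ÷4 gives c = 146.94 px.

146.94 px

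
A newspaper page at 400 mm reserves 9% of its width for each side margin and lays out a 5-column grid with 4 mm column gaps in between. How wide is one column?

400 × (1 − 2·9%) = 400 × 82% = 328 mm for the columns.
Subtracting 4 column gaps of 4 leaves 312 for 5 columns, so c = 62.4 mm.

62.4 mm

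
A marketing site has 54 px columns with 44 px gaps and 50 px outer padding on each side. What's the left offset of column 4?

Column 4 starts at margin + 3·(column + gutter) = 50 + 3·98 = 344 px.

344 px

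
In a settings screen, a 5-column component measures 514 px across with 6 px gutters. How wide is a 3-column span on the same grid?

Subtracting 4 gutters of 6 leaves 490 for 5 columns, so c = 98 px.
3 columns plus 2 gutters: 294 + 12 = 306 px.

306 px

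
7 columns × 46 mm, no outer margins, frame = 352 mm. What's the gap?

7·46 + 6g = 352 → 6g = 30 → g = 5 mm.

5 mm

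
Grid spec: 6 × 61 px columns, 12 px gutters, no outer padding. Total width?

Container = 6·61 + 5·12 = 366 + 60 = 426 px.

426 px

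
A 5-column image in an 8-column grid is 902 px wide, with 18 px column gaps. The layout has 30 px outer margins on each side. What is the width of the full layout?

1514 px

5c + 4·18 = 902 → 5c = 830 → c = 166 px.
Layout = 2·30 + 8·166 + 7·18 = 60 + 1328 + 126 = 1514 px.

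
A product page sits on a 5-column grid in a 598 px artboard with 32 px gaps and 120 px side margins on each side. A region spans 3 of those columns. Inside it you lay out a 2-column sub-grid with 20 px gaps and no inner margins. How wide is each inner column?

Take off 240 px of margins, leaving 358 px.
358 − 4·32 = 230; ÷5 gives c = 46 px.
3 columns plus 2 gaps: 138 + 64 = 202 px.
2 columns + 1 gap: 2d + 1·20 = 202.
2d = 202 − 20 = 182, so d = 91 px.

91 px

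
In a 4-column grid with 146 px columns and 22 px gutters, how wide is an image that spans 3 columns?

482 px

3-column span = 3·146 + 2·22 = 482 px.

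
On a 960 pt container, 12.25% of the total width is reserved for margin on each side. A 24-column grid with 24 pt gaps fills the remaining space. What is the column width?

7.2 pt

Margins: 12.25% × 960 = 117.6 pt each, so content = 960 − 235.2 = 724.8 pt.
724.8 − 23·24 = 172.8; ÷24 gives c = 7.2 pt.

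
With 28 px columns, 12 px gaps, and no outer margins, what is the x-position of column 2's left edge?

Before column 2: 1 column + 1 gap.
Offset = 1·(28 + 12) = 1·40 = 40 px.

40 px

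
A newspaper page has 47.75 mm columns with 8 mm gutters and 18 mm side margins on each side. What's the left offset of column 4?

Each column+gutter stride is 55.75 mm; 3 of them past the 18 mm margin is 18 + 167.25 = 185.25 mm.

185.25 mm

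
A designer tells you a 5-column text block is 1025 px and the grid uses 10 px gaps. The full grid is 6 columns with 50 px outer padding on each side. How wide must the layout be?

1332 px

5 columns + 4 gaps: 5c + 4·10 = 1025.
5c = 1025 − 40 = 985, so c = 197 px.
Layout = 2·50 + 6·197 + 5·10 = 100 + 1182 + 50 = 1332 px.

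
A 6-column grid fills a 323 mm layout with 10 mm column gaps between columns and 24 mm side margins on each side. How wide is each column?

Inside the margins: 323 − 48 = 275 mm.
Subtracting 5 column gaps of 10 leaves 225 for 6 columns, so c = 37.5 mm.

37.5 mm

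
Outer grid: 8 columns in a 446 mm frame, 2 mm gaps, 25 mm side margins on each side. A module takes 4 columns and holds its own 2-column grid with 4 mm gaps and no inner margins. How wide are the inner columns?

96.5 mm

Take off 50 mm of margins, leaving 396 mm.
8 columns + 7 gaps: 8c + 7·2 = 396.
8c = 396 − 14 = 382, so c = 47.75 mm.
Span of 4: 4·47.75 + 3·2 = 191 + 6 = 197 mm.
2d + 1·4 = 197 → 2d = 193 → d = 96.5 mm.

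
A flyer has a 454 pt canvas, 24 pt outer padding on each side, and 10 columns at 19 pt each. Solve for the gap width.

Content width = 454 − 2·24 = 406 pt.
10 columns take 10·19 = 190 pt; remaining 216 splits into 9 gaps.
g = 216 / 9 = 24 pt.

24 pt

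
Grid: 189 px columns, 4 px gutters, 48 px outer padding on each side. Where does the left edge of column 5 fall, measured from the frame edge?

820 px

Column 5 starts at margin + 4·(column + gutter) = 48 + 4·193 = 820 px.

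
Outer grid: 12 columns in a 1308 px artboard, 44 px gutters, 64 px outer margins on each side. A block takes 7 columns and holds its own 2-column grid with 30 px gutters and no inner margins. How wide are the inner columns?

Inside the margins: 1308 − 128 = 1180 px.
12 columns + 11 gutters: 12c + 11·44 = 1180.
12c = 1180 − 484 = 696, so c = 58 px.
Span of 7: 7·58 + 6·44 = 406 + 264 = 670 px.
Subtracting 1 gutter of 30 leaves 640 for 2 columns, so d = 320 px.

320 px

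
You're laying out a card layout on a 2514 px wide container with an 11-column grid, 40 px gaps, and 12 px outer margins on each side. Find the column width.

Subtract both margins: 2514 − 2·12 = 2490 px.
Subtracting 10 gaps of 40 leaves 2090 for 11 columns, so c = 190 px.

190 px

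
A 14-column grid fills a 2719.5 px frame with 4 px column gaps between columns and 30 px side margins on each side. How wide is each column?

186.25 px

Inside the margins: 2719.5 − 60 = 2659.5 px.
14 columns + 13 column gaps: 14c + 13·4 = 2659.5.
14c = 2659.5 − 52 = 2607.5, so c = 186.25 px.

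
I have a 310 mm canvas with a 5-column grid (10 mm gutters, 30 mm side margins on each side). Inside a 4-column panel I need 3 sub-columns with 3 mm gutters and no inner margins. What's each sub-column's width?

Inside the margins: 310 − 60 = 250 mm.
Subtracting 4 gutters of 10 leaves 210 for 5 columns, so c = 42 mm.
4-column span = 4·42 + 3·10 = 198 mm.
3d + 2·3 = 198 → 3d = 192 → d = 64 mm.

64 mm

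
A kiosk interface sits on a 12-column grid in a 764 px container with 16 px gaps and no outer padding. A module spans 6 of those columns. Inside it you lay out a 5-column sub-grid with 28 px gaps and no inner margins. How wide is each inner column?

12 columns + 11 gaps: 12c + 11·16 = 764.
12c = 764 − 176 = 588, so c = 49 px.
Span of 6: 6·49 + 5·16 = 294 + 80 = 374 px.
Subtracting 4 gaps of 28 leaves 262 for 5 columns, so d = 52.4 px.

52.4 px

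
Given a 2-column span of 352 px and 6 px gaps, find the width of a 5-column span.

889 px

2 columns + 1 gap: 2c + 1·6 = 352.
2c = 352 − 6 = 346, so c = 173 px.
5 columns plus 4 gaps: 865 + 24 = 889 px.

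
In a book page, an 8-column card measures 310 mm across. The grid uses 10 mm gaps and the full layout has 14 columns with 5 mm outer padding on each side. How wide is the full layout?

310 − 7·10 = 240; ÷8 gives c = 30 mm.
Total width: 2·5 + 14·30 + 13·10 = 560 mm.

560 mm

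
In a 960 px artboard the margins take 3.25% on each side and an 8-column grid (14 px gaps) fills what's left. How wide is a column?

99.95 px

Each margin = 3.25% of 960 = 31.2 px; content = 960 − 2·31.2 = 897.6 px.
897.6 − 7·14 = 799.6; ÷8 gives c = 99.95 px.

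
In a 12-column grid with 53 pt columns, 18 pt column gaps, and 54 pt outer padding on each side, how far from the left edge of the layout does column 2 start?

Each column+gutter stride is 71 pt; 1 of them past the 54 pt margin is 54 + 71 = 125 pt.

125 pt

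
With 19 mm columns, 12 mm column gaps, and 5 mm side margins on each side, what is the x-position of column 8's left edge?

Each column+gutter stride is 31 mm; 7 of them past the 5 mm margin is 5 + 217 = 222 mm.

222 mm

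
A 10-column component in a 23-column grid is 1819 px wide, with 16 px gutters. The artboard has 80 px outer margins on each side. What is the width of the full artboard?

4364.5 px

1819 − 9·16 = 1675; ÷10 gives c = 167.5 px.
Adding margins, columns and gutters: 160 + 3852.5 + 352 = 4364.5 px.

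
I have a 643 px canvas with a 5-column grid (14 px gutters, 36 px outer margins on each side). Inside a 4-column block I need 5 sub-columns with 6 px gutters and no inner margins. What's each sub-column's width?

Take off 72 px of margins, leaving 571 px.
571 − 4·14 = 515; ÷5 gives c = 103 px.
4-column span = 4·103 + 3·14 = 454 px.
Subtracting 4 gutters of 6 leaves 430 for 5 columns, so d = 86 px.

86 px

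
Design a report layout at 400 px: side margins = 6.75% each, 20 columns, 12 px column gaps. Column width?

Margins: 6.75% × 400 = 27 px each, so content = 400 − 54 = 346 px.
20 columns + 19 column gaps: 20c + 19·12 = 346.
20c = 346 − 228 = 118, so c = 5.9 px.

5.9 px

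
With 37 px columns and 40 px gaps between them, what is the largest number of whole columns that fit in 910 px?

Each extra column adds 37 + 40 = 77 px.
(910 + 40) / 77 = 12.34, so 12 columns fit.

12 columns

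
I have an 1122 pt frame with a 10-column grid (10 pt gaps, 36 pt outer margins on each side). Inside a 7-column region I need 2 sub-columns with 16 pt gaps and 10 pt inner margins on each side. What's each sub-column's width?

348 pt

Take off 72 pt of margins, leaving 1050 pt.
10 columns + 9 gaps: 10c + 9·10 = 1050.
10c = 1050 − 90 = 960, so c = 96 pt.
7-column span = 7·96 + 6·10 = 732 pt.
Inner content = 732 − 2·10 = 712 pt.
712 − 1·16 = 696; ÷2 gives d = 348 pt.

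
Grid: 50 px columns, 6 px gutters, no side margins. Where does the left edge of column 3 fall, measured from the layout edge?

No margin, so column 3 starts at 2·(column + gutter) = 2·56 = 112 px.

112 px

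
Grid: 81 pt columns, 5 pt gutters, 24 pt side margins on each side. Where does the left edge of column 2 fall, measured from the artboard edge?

110 pt

Column 2 starts at margin + 1·(column + gutter) = 24 + 1·86 = 110 pt.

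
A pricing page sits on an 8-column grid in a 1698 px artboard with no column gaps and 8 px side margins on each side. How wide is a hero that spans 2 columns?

Subtract both margins: 1698 − 2·8 = 1682 px.
1682 / 8 = 210.25 px per column.
With no column gaps, 2 columns span 2·210.25 = 420.5 px.

420.5 px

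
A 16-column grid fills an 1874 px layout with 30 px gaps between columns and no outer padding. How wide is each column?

16c + 15·30 = 1874 → 16c = 1424 → c = 89 px.

89 px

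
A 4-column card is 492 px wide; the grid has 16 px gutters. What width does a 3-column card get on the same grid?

4c + 3·16 = 492 → 4c = 444 → c = 111 px.
3-column span = 3·111 + 2·16 = 365 px.

365 px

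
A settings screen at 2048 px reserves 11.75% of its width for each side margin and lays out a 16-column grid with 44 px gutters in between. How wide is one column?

Each margin = 11.75% of 2048 = 240.64 px; content = 2048 − 2·240.64 = 1566.72 px.
1566.72 − 15·44 = 906.72; ÷16 gives c = 56.67 px.

56.67 px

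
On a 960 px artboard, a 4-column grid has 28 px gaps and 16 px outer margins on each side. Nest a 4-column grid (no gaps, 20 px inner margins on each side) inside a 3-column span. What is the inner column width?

162.25 px

Take off 32 px of margins, leaving 928 px.
Subtracting 3 gaps of 28 leaves 844 for 4 columns, so c = 211 px.
3 columns plus 2 gaps: 633 + 56 = 689 px.
Inner content = 689 − 2·20 = 649 px.
4d = 649 → d = 162.25 px.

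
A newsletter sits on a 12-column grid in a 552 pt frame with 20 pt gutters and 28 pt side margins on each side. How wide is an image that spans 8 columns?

324 pt

Inside the margins: 552 − 56 = 496 pt.
496 − 11·20 = 276; ÷12 gives c = 23 pt.
8-column span = 8·23 + 7·20 = 324 pt.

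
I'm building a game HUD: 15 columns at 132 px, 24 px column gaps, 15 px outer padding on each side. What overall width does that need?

2346 px

Total width: 2·15 + 15·132 + 14·24 = 2346 px.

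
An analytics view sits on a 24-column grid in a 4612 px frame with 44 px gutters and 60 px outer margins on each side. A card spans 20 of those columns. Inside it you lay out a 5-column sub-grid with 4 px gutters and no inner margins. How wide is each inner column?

Take off 120 px of margins, leaving 4492 px.
24 columns + 23 gutters: 24c + 23·44 = 4492.
24c = 4492 − 1012 = 3480, so c = 145 px.
20-column span = 20·145 + 19·44 = 3736 px.
Subtracting 4 gutters of 4 leaves 3720 for 5 columns, so d = 744 px.

744 px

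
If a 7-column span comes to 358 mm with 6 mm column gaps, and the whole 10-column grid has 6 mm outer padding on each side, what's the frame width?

7c + 6·6 = 358 → 7c = 322 → c = 46 mm.
Frame = 2·6 + 10·46 + 9·6 = 12 + 460 + 54 = 526 mm.

526 mm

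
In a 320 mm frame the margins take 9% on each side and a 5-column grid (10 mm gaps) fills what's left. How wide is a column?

44.48 mm

Margins: 9% × 320 = 28.8 mm each, so content = 320 − 57.6 = 262.4 mm.
5c + 4·10 = 262.4 → 5c = 222.4 → c = 44.48 mm.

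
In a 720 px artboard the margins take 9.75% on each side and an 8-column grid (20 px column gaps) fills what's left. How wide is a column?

Each margin = 9.75% of 720 = 70.2 px; content = 720 − 2·70.2 = 579.6 px.
579.6 − 7·20 = 439.6; ÷8 gives c = 54.95 px.

54.95 px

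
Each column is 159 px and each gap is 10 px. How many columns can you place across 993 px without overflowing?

k columns need k·159 + (k−1)·10 = k·169 − 10.
k·169 − 10 ≤ 993 → k ≤ 1003 / 169 ≈ 5.93, so k = 5.

5 columns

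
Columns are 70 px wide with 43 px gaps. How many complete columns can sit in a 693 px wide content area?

6 columns

Each extra column adds 70 + 43 = 113 px.
(693 + 43) / 113 = 6.51, so 6 columns fit.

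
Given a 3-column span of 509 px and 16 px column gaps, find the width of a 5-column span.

859 px

509 − 2·16 = 477; ÷3 gives c = 159 px.
5 columns plus 4 column gaps: 795 + 64 = 859 px.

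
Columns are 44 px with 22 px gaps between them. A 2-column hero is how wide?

110 px

Span of 2: 2·44 + 1·22 = 88 + 22 = 110 px.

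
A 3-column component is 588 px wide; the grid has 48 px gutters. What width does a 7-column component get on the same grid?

588 − 2·48 = 492; ÷3 gives c = 164 px.
7 columns plus 6 gutters: 1148 + 288 = 1436 px.

1436 px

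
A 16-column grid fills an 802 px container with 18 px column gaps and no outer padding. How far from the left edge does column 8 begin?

Subtracting 15 column gaps of 18 leaves 532 for 16 columns, so c = 33.25 px.
No margin, so column 8 starts at 7·(column + gutter) = 7·51.25 = 358.75 px.

358.75 px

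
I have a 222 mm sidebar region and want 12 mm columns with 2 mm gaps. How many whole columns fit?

16 columns

16 columns: 16·12 + 15·2 = 222 mm ≤ 222.
17 columns: 236 mm > 222. So 16.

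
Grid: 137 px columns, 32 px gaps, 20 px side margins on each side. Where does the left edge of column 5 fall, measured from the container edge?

696 px

Before column 5: the margin + 4 columns + 4 gaps.
Offset = 20 + 4·(137 + 32) = 20 + 676 = 696 px.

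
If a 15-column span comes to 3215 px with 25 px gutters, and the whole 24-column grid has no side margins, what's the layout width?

15 columns + 14 gutters: 15c + 14·25 = 3215.
15c = 3215 − 350 = 2865, so c = 191 px.
Summing: 4584 + 575 = 5159 px.

5159 px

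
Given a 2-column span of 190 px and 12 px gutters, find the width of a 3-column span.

291 px

2c + 1·12 = 190 → 2c = 178 → c = 89 px.
Span of 3: 3·89 + 2·12 = 267 + 24 = 291 px.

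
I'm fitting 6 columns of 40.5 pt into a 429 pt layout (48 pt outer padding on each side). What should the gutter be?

Take off 96 pt of margins, leaving 333 pt.
Columns use 243 pt, leaving 90 pt across 5 gutters = 18 pt each.

18 pt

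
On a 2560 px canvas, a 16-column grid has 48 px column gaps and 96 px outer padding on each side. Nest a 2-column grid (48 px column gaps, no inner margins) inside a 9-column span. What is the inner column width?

Inside the margins: 2560 − 192 = 2368 px.
16c + 15·48 = 2368 → 16c = 1648 → c = 103 px.
9 columns plus 8 column gaps: 927 + 384 = 1311 px.
2d + 1·48 = 1311 → 2d = 1263 → d = 631.5 px.

631.5 px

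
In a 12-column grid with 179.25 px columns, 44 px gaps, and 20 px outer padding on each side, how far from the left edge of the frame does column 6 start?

1136.25 px

Each column+gutter stride is 223.25 px; 5 of them past the 20 px margin is 20 + 1116.25 = 1136.25 px.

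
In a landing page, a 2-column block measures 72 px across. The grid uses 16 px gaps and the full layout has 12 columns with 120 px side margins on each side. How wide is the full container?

72 − 1·16 = 56; ÷2 gives c = 28 px.
Total width: 2·120 + 12·28 + 11·16 = 752 px.

752 px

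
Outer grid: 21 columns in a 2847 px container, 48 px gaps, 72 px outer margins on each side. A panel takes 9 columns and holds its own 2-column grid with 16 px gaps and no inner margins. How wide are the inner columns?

557.5 px

Inside the margins: 2847 − 144 = 2703 px.
21 columns + 20 gaps: 21c + 20·48 = 2703.
21c = 2703 − 960 = 1743, so c = 83 px.
9-column span = 9·83 + 8·48 = 1131 px.
2d + 1·16 = 1131 → 2d = 1115 → d = 557.5 px.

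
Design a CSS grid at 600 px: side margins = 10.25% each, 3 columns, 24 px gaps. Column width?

Margins: 10.25% × 600 = 61.5 px each, so content = 600 − 123 = 477 px.
3 columns + 2 gaps: 3c + 2·24 = 477.
3c = 477 − 48 = 429, so c = 143 px.

143 px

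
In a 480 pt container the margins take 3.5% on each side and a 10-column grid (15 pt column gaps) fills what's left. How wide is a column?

Margins: 3.5% × 480 = 16.8 pt each, so content = 480 − 33.6 = 446.4 pt.
10 columns + 9 column gaps: 10c + 9·15 = 446.4.
10c = 446.4 − 135 = 311.4, so c = 31.14 pt.

31.14 pt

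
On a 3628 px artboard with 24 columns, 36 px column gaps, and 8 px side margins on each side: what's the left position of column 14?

Inside the margins: 3628 − 16 = 3612 px.
24c + 23·36 = 3612 → 24c = 2784 → c = 116 px.
Each column+gutter stride is 152 px; 13 of them past the 8 px margin is 8 + 1976 = 1984 px.

1984 px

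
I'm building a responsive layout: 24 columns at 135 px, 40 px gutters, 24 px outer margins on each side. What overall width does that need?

4208 px

Adding margins, columns and gutters: 48 + 3240 + 920 = 4208 px.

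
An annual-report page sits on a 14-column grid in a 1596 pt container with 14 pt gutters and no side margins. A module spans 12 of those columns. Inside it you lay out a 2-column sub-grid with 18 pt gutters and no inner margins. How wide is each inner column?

Subtracting 13 gutters of 14 leaves 1414 for 14 columns, so c = 101 pt.
Span of 12: 12·101 + 11·14 = 1212 + 154 = 1366 pt.
Subtracting 1 gutter of 18 leaves 1348 for 2 columns, so d = 674 pt.

674 pt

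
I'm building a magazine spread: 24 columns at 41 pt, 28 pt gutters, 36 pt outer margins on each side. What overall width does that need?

1700 pt

Total width: 2·36 + 24·41 + 23·28 = 1700 pt.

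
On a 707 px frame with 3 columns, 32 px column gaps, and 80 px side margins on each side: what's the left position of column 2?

273 px

Content = 707 − 2·80 = 547 px.
Subtracting 2 column gaps of 32 leaves 483 for 3 columns, so c = 161 px.
Each column+gutter stride is 193 px; 1 of them past the 80 px margin is 80 + 193 = 273 px.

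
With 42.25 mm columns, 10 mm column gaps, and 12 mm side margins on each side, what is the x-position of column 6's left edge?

273.25 mm

Column 6 starts at margin + 5·(column + gutter) = 12 + 5·52.25 = 273.25 mm.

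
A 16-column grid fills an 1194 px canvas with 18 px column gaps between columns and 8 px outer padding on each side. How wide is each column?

56.75 px

Content width = 1194 − 2·8 = 1178 px.
16c + 15·18 = 1178 → 16c = 908 → c = 56.75 px.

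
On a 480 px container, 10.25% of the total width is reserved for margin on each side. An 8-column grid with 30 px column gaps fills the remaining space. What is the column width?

21.45 px

Margins: 10.25% × 480 = 49.2 px each, so content = 480 − 98.4 = 381.6 px.
8c + 7·30 = 381.6 → 8c = 171.6 → c = 21.45 px.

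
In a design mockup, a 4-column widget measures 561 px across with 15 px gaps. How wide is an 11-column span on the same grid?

4c + 3·15 = 561 → 4c = 516 → c = 129 px.
Span of 11: 11·129 + 10·15 = 1419 + 150 = 1569 px.

1569 px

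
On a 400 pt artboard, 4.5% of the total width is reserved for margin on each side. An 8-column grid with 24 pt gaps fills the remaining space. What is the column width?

24.5 pt

400 × (1 − 2·4.5%) = 400 × 91% = 364 pt for the columns.
Subtracting 7 gaps of 24 leaves 196 for 8 columns, so c = 24.5 pt.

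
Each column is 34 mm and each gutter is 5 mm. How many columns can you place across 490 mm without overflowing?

Each extra column adds 34 + 5 = 39 mm.
(490 + 5) / 39 = 12.69, so 12 columns fit.

12 columns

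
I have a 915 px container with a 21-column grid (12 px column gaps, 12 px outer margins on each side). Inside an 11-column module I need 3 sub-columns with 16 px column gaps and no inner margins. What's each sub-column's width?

143 px

Outer content = 915 − 2·12 = 891 px.
891 − 20·12 = 651; ÷21 gives c = 31 px.
11-column span = 11·31 + 10·12 = 461 px.
3d + 2·16 = 461 → 3d = 429 → d = 143 px.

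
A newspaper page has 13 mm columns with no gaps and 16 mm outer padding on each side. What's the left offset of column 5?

68 mm

Each column+gutter stride is 13 mm; 4 of them past the 16 mm margin is 16 + 52 = 68 mm.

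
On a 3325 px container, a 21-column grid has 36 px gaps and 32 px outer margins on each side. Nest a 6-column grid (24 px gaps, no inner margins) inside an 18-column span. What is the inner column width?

Take off 64 px of margins, leaving 3261 px.
21c + 20·36 = 3261 → 21c = 2541 → c = 121 px.
18 columns plus 17 gaps: 2178 + 612 = 2790 px.
Subtracting 5 gaps of 24 leaves 2670 for 6 columns, so d = 445 px.

445 px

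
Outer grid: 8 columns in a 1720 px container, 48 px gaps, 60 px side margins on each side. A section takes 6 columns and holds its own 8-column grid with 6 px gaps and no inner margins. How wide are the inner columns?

143.25 px

Inside the margins: 1720 − 120 = 1600 px.
Subtracting 7 gaps of 48 leaves 1264 for 8 columns, so c = 158 px.
6 columns plus 5 gaps: 948 + 240 = 1188 px.
Subtracting 7 gaps of 6 leaves 1146 for 8 columns, so d = 143.25 px.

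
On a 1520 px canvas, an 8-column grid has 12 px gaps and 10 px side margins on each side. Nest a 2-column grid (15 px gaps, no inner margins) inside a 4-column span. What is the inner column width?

Inside the margins: 1520 − 20 = 1500 px.
8 columns + 7 gaps: 8c + 7·12 = 1500.
8c = 1500 − 84 = 1416, so c = 177 px.
4 columns plus 3 gaps: 708 + 36 = 744 px.
Subtracting 1 gap of 15 leaves 729 for 2 columns, so d = 364.5 px.

364.5 px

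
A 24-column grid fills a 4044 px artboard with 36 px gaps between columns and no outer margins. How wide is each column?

24c + 23·36 = 4044 → 24c = 3216 → c = 134 px.

134 px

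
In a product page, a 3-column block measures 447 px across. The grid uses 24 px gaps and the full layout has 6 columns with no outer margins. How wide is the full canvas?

918 px

447 − 2·24 = 399; ÷3 gives c = 133 px.
Total width: 6·133 + 5·24 = 918 px.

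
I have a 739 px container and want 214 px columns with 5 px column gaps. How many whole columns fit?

3 columns

Each extra column adds 214 + 5 = 219 px.
(739 + 5) / 219 = 3.40, so 3 columns fit.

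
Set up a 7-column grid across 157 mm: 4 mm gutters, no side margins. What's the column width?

19 mm

157 − 6·4 = 133; ÷7 gives c = 19 mm.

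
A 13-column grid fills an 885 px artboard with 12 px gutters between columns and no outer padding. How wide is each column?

13 columns + 12 gutters: 13c + 12·12 = 885.
13c = 885 − 144 = 741, so c = 57 px.

57 px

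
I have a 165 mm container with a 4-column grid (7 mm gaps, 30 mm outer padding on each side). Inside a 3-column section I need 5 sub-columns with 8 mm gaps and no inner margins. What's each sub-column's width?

9 mm

Take off 60 mm of margins, leaving 105 mm.
4 columns + 3 gaps: 4c + 3·7 = 105.
4c = 105 − 21 = 84, so c = 21 mm.
3 columns plus 2 gaps: 63 + 14 = 77 mm.
Subtracting 4 gaps of 8 leaves 45 for 5 columns, so d = 9 mm.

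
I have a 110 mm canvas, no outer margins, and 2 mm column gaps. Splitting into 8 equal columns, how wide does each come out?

110 − 7·2 = 96; ÷8 gives c = 12 mm.

12 mm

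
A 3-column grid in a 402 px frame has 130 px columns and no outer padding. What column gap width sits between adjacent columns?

6 px

3·130 + 2g = 402 → 2g = 12 → g = 6 px.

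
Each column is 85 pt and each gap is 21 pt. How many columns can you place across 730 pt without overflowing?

7 columns: 7·85 + 6·21 = 721 pt ≤ 730.
8 columns: 827 pt > 730. So 7.

7 columns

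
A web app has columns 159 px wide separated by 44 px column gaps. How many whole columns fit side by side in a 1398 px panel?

7 columns

7 columns: 7·159 + 6·44 = 1377 px ≤ 1398.
8 columns: 1580 px > 1398. So 7.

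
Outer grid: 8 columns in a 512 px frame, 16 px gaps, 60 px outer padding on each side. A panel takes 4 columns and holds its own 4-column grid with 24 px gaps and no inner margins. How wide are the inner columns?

29 px

Inside the margins: 512 − 120 = 392 px.
8c + 7·16 = 392 → 8c = 280 → c = 35 px.
Span of 4: 4·35 + 3·16 = 140 + 48 = 188 px.
188 − 3·24 = 116; ÷4 gives d = 29 px.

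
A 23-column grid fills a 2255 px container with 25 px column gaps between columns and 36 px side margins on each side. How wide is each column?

71 px

Take off 72 px of margins, leaving 2183 px.
23c + 22·25 = 2183 → 23c = 1633 → c = 71 px.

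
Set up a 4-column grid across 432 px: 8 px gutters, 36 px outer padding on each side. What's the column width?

84 px

Subtract both margins: 432 − 2·36 = 360 px.
4 columns + 3 gutters: 4c + 3·8 = 360.
4c = 360 − 24 = 336, so c = 84 px.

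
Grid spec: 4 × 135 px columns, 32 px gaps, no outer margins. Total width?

Summing: 540 + 96 = 636 px.

636 px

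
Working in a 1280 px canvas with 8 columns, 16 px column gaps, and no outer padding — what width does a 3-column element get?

Subtracting 7 column gaps of 16 leaves 1168 for 8 columns, so c = 146 px.
3 columns plus 2 column gaps: 438 + 32 = 470 px.

470 px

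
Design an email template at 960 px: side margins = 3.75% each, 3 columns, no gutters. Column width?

296 px

Margins: 3.75% × 960 = 36 px each, so content = 960 − 72 = 888 px.
With no gutters, each column is 888/3 = 296 px.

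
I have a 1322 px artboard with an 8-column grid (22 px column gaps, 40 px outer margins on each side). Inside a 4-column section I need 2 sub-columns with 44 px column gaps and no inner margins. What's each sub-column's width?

Outer content = 1322 − 2·40 = 1242 px.
8c + 7·22 = 1242 → 8c = 1088 → c = 136 px.
4 columns plus 3 column gaps: 544 + 66 = 610 px.
2 columns + 1 column gap: 2d + 1·44 = 610.
2d = 610 − 44 = 566, so d = 283 px.

283 px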